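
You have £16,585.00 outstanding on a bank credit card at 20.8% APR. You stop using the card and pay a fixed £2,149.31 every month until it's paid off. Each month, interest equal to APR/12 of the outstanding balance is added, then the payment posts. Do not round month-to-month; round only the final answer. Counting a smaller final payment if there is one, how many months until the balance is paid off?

Monthly rate r = 20.8%/12 = 1.73333% = 0.0173333.
Recurrence: B ← B·(1+r) − £2,149.31.
Month 1: interest £287.47; balance after payment £14,723.16.
Month 2: interest £255.20; balance after payment £12,829.05.
Closed form: n = −ln(1 − rB₀/P)/ln(1+r) = −ln(0.86625)/ln(1.01733) ≈ 8.355, so the balance reaches zero during payment 9.

9 payments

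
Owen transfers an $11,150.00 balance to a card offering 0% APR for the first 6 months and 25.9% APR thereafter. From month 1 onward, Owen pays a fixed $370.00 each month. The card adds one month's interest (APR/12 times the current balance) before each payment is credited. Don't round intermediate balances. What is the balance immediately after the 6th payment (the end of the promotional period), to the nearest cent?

Promo months 1–6 at r₀ = 0%/12 = 0; months 7+ at r₁ = 25.9%/12 = 0.0215833.
After month 6 (no interest yet): B = $11,150.00 − 6·$370.00 = $8,930.00.

$8,930.00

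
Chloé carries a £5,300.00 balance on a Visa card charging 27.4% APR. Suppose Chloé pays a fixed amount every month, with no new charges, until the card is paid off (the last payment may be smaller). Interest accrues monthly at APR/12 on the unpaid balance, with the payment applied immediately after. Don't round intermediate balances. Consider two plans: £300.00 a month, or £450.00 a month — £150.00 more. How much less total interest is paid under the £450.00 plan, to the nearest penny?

Monthly rate r = 27.4%/12 = 2.28333% = 0.0228333.
At £300.00/mo: n = ⌈−ln(1 − rB₀/P)/ln(1+r)⌉ = 23 payments (last £263.54); total interest = total paid − £5,300.00 = £1,563.54.
At £450.00/mo: 14 payments (last £394.12); total interest £944.12.
Interest saved = £1,563.54 − £944.12 = £619.42.

£619.42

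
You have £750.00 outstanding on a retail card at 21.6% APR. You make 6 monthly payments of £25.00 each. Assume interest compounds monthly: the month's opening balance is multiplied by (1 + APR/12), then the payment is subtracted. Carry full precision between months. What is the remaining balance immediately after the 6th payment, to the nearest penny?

Monthly rate r = 21.6%/12 = 1.8% = 0.018.
Each month: B ← B·(1+r) − £25.00.
Month 1: interest £13.50; balance after payment £738.50.
Month 2: interest £13.29; balance after payment £726.79.
Month 3: interest £13.08; balance after payment £714.88.
Month 4: interest £12.87; balance after payment £702.74.
Month 5: interest £12.65; balance after payment £690.39.
Month 6: interest £12.43; balance after payment £677.82.

£677.82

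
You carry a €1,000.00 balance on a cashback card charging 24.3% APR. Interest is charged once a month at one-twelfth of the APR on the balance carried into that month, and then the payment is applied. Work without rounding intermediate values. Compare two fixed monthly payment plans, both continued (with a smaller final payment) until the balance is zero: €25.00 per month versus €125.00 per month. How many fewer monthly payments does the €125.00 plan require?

74 fewer payments

Monthly rate r = 24.3%/12 = 2.025% = 0.02025.
At €25.00/mo: n = ⌈−ln(1 − rB₀/P)/ln(1+r)⌉ = 83 payments (last €21.01); total interest = total paid − €1,000.00 = €1,071.01.
At €125.00/mo: 9 payments (last €102.17); total interest €102.17.
Payments saved = 83 − 9 = 74.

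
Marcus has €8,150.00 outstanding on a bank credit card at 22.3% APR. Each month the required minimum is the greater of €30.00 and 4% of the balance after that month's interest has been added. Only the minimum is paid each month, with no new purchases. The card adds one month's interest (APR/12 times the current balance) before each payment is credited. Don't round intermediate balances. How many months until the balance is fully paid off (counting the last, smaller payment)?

Monthly rate r = 22.3%/12 = 1.85833% = 0.0185833.
While 4% of the post-interest balance exceeds €30.00, each month B ← (B·(1+r))·(1 − 0.04), i.e. B shrinks by the factor (1+r)·0.96 = 0.97784.
This holds for months 1–108. Entering month 109 the balance is €724.57; 4% of the post-interest balance is now below €30.00, so the flat €30.00 minimum applies from here.
From month 109 a fixed €30.00 at rate r clears €724.57 in 33 more payments. Total: 108 + 33 = 141 months.

141 months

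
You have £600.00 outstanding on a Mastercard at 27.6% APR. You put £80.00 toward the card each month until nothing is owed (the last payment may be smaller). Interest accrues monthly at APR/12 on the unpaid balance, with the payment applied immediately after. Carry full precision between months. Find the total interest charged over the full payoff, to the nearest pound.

£66

Monthly rate r = 27.6%/12 = 2.3% = 0.023.
Payoff takes n = ⌈−ln(1 − rB₀/P)/ln(1+r)⌉ = ⌈8.327⌉ = 9 payments; the last is £26.34.
Total paid = 8·£80.00 + £26.34 = £666.34.
Total interest = total paid − principal = £666.34 − £600.00 = £66.34.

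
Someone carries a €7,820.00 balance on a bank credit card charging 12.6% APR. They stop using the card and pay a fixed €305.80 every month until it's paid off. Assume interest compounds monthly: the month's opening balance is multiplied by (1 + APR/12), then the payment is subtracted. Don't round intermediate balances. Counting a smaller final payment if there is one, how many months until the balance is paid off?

30 payments

Monthly rate r = 12.6%/12 = 1.05% = 0.0105.
Recurrence: B ← B·(1+r) − €305.80.
Month 1: interest €82.11; balance after payment €7,596.31.
Month 2: interest €79.76; balance after payment €7,370.27.
Closed form: n = −ln(1 − rB₀/P)/ln(1+r) = −ln(0.73149)/ln(1.0105) ≈ 29.934, so the balance reaches zero during payment 30.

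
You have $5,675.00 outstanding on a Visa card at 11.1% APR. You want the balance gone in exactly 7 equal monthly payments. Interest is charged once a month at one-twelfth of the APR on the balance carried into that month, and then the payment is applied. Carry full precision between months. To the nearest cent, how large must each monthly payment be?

$840.99

Monthly rate r = 11.1%/12 = 0.925% = 0.00925.
Level-payment amortization: P = B₀·r / (1 − (1+r)^(−n)) = 5675.00·0.00925 / (1 − 1.00925^(−7)).
Denominator 1 − (1+r)^(−7) = 0.0624192254.
P = 52.4937 / 0.0624192254 ≈ 840.99.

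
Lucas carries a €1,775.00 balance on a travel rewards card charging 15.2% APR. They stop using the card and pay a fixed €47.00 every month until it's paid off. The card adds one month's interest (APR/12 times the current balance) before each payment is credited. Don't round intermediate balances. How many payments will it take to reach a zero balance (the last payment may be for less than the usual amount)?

52 payments

Monthly rate r = 15.2%/12 = 1.26667% = 0.0126667.
Recurrence: B ← B·(1+r) − €47.00.
Month 1: interest €22.48; balance after payment €1,750.48.
Month 2: interest €22.17; balance after payment €1,725.66.
Closed form: n = −ln(1 − rB₀/P)/ln(1+r) = −ln(0.52163)/ln(1.01267) ≈ 51.703, so the balance reaches zero during payment 52.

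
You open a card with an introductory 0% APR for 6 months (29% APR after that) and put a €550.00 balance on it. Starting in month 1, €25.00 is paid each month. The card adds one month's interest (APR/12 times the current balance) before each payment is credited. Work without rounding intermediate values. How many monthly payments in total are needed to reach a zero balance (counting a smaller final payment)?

27 payments

Promo months 1–6 at r₀ = 0%/12 = 0; months 7+ at r₁ = 29%/12 = 0.0241667.
After month 6 (no interest yet): B = €550.00 − 6·€25.00 = €400.00.
Then at r₁ with €25.00/mo: n₂ = −ln(1 − r₁·B/P)/ln(1+r₁) ≈ 20.47 → 21 more payments.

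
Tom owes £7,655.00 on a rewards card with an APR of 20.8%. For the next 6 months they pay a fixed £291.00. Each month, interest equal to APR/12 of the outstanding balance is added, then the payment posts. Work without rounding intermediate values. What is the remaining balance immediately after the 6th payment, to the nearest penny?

£6,662.99

Monthly rate r = 20.8%/12 = 1.73333% = 0.0173333.
Each month: B ← B·(1+r) − £291.00.
Month 1: interest £132.69; balance after payment £7,496.69.
Month 2: interest £129.94; balance after payment £7,335.63.
Month 3: interest £127.15; balance after payment £7,171.78.
Month 4: interest £124.31; balance after payment £7,005.09.
Month 5: interest £121.42; balance after payment £6,835.51.
Month 6: interest £118.48; balance after payment £6,662.99.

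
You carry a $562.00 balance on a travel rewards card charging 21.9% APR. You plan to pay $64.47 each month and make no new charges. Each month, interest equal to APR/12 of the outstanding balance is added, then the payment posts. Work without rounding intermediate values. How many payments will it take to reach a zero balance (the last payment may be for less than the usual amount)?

10 payments

Monthly rate r = 21.9%/12 = 1.825% = 0.01825.
Recurrence: B ← B·(1+r) − $64.47.
Month 1: interest $10.26; balance after payment $507.79.
Month 2: interest $9.27; balance after payment $452.58.
Closed form: n = −ln(1 − rB₀/P)/ln(1+r) = −ln(0.84091)/ln(1.01825) ≈ 9.581, so the balance reaches zero during payment 10.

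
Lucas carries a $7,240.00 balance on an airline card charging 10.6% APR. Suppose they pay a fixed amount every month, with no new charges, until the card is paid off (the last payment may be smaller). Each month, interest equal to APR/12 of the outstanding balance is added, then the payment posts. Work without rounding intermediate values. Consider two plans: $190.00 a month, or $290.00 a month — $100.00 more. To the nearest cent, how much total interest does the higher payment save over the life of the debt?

Monthly rate r = 10.6%/12 = 0.883333% = 0.00883333.
At $190.00/mo: n = ⌈−ln(1 − rB₀/P)/ln(1+r)⌉ = 47 payments (last $125.98); total interest = total paid − $7,240.00 = $1,625.98.
At $290.00/mo: 29 payments (last $95.65); total interest $975.65.
Interest saved = $1,625.98 − $975.65 = $650.33.

$650.33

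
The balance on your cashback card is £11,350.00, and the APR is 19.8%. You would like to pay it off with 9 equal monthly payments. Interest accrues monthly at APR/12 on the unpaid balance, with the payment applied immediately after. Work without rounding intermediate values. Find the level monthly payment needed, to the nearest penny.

£1,367.42

Monthly rate r = 19.8%/12 = 1.65% = 0.0165.
Level-payment amortization: P = B₀·r / (1 − (1+r)^(−n)) = 11350.00·0.0165 / (1 − 1.0165^(−9)).
Denominator 1 − (1+r)^(−9) = 0.136954777.
P = 187.275 / 0.136954777 ≈ 1367.42.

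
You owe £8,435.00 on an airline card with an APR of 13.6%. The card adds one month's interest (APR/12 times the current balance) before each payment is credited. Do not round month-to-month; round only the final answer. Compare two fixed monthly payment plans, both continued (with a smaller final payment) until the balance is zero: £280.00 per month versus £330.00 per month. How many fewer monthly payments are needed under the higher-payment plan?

7 fewer payments

Monthly rate r = 13.6%/12 = 1.13333% = 0.0113333.
At £280.00/mo: n = ⌈−ln(1 − rB₀/P)/ln(1+r)⌉ = 38 payments (last £17.22); total interest = total paid − £8,435.00 = £1,942.22.
At £330.00/mo: 31 payments (last £116.43); total interest £1,581.43.
Payments saved = 38 − 31 = 7.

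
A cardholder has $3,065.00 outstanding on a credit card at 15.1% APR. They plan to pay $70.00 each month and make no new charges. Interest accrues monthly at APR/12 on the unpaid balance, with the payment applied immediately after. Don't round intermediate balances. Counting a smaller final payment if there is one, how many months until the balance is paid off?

Monthly rate r = 15.1%/12 = 1.25833% = 0.0125833.
Recurrence: B ← B·(1+r) − $70.00.
Month 1: interest $38.57; balance after payment $3,033.57.
Month 2: interest $38.17; balance after payment $3,001.74.
Closed form: n = −ln(1 − rB₀/P)/ln(1+r) = −ln(0.44903)/ln(1.01258) ≈ 64.029, so the balance reaches zero during payment 65.

65 payments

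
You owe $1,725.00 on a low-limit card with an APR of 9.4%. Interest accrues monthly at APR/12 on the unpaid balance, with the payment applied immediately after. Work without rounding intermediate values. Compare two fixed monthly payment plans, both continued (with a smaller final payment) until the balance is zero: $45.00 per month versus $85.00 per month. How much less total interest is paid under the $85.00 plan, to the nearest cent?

$173.29

Monthly rate r = 9.4%/12 = 0.783333% = 0.00783333.
At $45.00/mo: n = ⌈−ln(1 − rB₀/P)/ln(1+r)⌉ = 46 payments (last $34.32); total interest = total paid − $1,725.00 = $334.32.
At $85.00/mo: 23 payments (last $16.03); total interest $161.03.
Interest saved = $334.32 − $161.03 = $173.29.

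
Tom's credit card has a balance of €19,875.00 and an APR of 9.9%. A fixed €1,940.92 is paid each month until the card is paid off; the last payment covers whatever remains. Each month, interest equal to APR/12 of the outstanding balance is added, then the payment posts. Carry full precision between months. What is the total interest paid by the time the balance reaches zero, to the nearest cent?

Monthly rate r = 9.9%/12 = 0.825% = 0.00825.
Payoff takes n = ⌈−ln(1 − rB₀/P)/ln(1+r)⌉ = ⌈10.743⌉ = 11 payments; the last is €1,442.88.
Total paid = 10·€1,940.92 + €1,442.88 = €20,852.08.
Total interest = total paid − principal = €20,852.08 − €19,875.00 = €977.08.

€977.08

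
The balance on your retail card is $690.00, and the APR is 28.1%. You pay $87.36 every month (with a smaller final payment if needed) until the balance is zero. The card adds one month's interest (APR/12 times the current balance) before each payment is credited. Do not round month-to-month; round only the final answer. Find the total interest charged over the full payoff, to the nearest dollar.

$82

Monthly rate r = 28.1%/12 = 2.34167% = 0.0234167.
Payoff takes n = ⌈−ln(1 − rB₀/P)/ln(1+r)⌉ = ⌈8.835⌉ = 9 payments; the last is $73.12.
Total paid = 8·$87.36 + $73.12 = $772.00.
Total interest = total paid − principal = $772.00 − $690.00 = $82.00.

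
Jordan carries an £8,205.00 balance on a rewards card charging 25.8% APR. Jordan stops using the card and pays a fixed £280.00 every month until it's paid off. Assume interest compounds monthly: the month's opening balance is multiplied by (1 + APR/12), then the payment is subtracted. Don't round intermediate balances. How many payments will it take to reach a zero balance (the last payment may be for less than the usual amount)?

47 payments

Monthly rate r = 25.8%/12 = 2.15% = 0.0215.
Recurrence: B ← B·(1+r) − £280.00.
Month 1: interest £176.41; balance after payment £8,101.41.
Month 2: interest £174.18; balance after payment £7,995.59.
Closed form: n = −ln(1 − rB₀/P)/ln(1+r) = −ln(0.36997)/ln(1.0215) ≈ 46.743, so the balance reaches zero during payment 47.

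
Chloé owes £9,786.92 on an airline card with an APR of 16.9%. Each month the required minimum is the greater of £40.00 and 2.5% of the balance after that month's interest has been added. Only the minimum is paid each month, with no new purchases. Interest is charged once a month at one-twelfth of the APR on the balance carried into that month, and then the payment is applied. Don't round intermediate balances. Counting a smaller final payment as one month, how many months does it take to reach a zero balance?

Monthly rate r = 16.9%/12 = 1.40833% = 0.0140833.
While 2.5% of the post-interest balance exceeds £40.00, each month B ← (B·(1+r))·(1 − 0.025), i.e. B shrinks by the factor (1+r)·0.975 = 0.98873.
This holds for months 1–162. Entering month 163 the balance is £1,560.72; 2.5% of the post-interest balance is now below £40.00, so the flat £40.00 minimum applies from here.
From month 163 a fixed £40.00 at rate r clears £1,560.72 in 58 more payments. Total: 162 + 58 = 220 months.

220 months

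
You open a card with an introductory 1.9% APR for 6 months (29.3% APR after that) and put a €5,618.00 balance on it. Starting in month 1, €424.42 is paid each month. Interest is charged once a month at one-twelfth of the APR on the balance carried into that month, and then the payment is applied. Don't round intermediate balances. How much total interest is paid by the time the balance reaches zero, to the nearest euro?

€404

Promo months 1–6 at r₀ = 1.9%/12 = 0.00158333; months 7+ at r₁ = 29.3%/12 = 0.0244167.
After month 6: iterate B ← B·(1+r₀) − €424.42 for 6 months → €3,114.96.
Then at r₁ with €424.42/mo: n₂ = −ln(1 − r₁·B/P)/ln(1+r₁) ≈ 8.19 → 9 more payments.
Total paid = 14·€424.42 + €79.80 = €6,021.68; interest = €6,021.68 − €5,618.00 = €403.68.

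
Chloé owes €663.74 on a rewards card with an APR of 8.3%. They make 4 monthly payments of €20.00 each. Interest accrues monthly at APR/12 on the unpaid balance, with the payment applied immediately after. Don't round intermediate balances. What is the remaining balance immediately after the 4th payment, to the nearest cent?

€601.46

Monthly rate r = 8.3%/12 = 0.691667% = 0.00691667.
Each month: B ← B·(1+r) − €20.00.
Month 1: interest €4.59; balance after payment €648.33.
Month 2: interest €4.48; balance after payment €632.82.
Month 3: interest €4.38; balance after payment €617.19.
Month 4: interest €4.27; balance after payment €601.46.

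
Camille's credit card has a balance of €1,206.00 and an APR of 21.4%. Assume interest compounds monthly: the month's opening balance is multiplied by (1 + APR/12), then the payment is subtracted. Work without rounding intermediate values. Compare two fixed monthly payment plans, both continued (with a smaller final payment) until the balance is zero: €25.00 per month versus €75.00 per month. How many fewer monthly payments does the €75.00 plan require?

92 fewer payments

Monthly rate r = 21.4%/12 = 1.78333% = 0.0178333.
At €25.00/mo: n = ⌈−ln(1 − rB₀/P)/ln(1+r)⌉ = 112 payments (last €8.62); total interest = total paid − €1,206.00 = €1,577.62.
At €75.00/mo: 20 payments (last €8.94); total interest €227.94.
Payments saved = 112 − 20 = 92.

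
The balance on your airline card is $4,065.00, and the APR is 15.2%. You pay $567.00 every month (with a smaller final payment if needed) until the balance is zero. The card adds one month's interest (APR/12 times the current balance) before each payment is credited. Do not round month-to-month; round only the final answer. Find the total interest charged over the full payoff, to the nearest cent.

Monthly rate r = 15.2%/12 = 1.26667% = 0.0126667.
Payoff takes n = ⌈−ln(1 − rB₀/P)/ln(1+r)⌉ = ⌈7.563⌉ = 8 payments; the last is $320.38.
Total paid = 7·$567.00 + $320.38 = $4,289.38.
Total interest = total paid − principal = $4,289.38 − $4,065.00 = $224.38.

$224.38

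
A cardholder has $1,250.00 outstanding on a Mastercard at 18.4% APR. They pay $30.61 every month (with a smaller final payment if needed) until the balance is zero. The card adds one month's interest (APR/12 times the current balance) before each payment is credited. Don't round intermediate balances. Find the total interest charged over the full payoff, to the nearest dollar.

Monthly rate r = 18.4%/12 = 1.53333% = 0.0153333.
Payoff takes n = ⌈−ln(1 − rB₀/P)/ln(1+r)⌉ = ⌈64.659⌉ = 65 payments; the last is $20.24.
Total paid = 64·$30.61 + $20.24 = $1,979.28.
Total interest = total paid − principal = $1,979.28 − $1,250.00 = $729.28.

$729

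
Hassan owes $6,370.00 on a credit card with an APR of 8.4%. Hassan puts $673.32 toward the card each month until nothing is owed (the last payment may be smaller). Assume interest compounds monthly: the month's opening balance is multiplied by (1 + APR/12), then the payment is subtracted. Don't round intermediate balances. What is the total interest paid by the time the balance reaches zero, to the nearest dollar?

$244

Monthly rate r = 8.4%/12 = 0.7% = 0.007.
Payoff takes n = ⌈−ln(1 − rB₀/P)/ln(1+r)⌉ = ⌈9.823⌉ = 10 payments; the last is $554.23.
Total paid = 9·$673.32 + $554.23 = $6,614.11.
Total interest = total paid − principal = $6,614.11 − $6,370.00 = $244.11.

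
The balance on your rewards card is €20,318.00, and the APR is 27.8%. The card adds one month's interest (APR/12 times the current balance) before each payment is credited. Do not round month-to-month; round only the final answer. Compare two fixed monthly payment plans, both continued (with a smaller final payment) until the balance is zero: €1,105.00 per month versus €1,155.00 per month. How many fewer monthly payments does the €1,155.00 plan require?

Monthly rate r = 27.8%/12 = 2.31667% = 0.0231667.
At €1,105.00/mo: n = ⌈−ln(1 − rB₀/P)/ln(1+r)⌉ = 25 payments (last €263.88); total interest = total paid − €20,318.00 = €6,465.88.
At €1,155.00/mo: 23 payments (last €990.44); total interest €6,082.44.
Payments saved = 25 − 23 = 2.

2 fewer payments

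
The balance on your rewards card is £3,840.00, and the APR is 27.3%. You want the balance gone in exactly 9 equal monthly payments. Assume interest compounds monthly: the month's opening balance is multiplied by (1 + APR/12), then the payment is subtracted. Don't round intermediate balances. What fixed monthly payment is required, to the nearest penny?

Monthly rate r = 27.3%/12 = 2.275% = 0.02275.
Level-payment amortization: P = B₀·r / (1 − (1+r)^(−n)) = 3840.00·0.02275 / (1 − 1.02275^(−9)).
Denominator 1 − (1+r)^(−9) = 0.183277338.
P = 87.36 / 0.183277338 ≈ 476.65.

£476.65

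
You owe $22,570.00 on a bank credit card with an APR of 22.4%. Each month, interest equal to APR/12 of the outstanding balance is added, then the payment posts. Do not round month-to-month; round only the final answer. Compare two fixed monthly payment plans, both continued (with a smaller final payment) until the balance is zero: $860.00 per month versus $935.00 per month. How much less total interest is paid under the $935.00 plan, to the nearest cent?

Monthly rate r = 22.4%/12 = 1.86667% = 0.0186667.
At $860.00/mo: n = ⌈−ln(1 − rB₀/P)/ln(1+r)⌉ = 37 payments (last $342.60); total interest = total paid − $22,570.00 = $8,732.60.
At $935.00/mo: 33 payments (last $360.66); total interest $7,710.66.
Interest saved = $8,732.60 − $7,710.66 = $1,021.94.

$1,021.94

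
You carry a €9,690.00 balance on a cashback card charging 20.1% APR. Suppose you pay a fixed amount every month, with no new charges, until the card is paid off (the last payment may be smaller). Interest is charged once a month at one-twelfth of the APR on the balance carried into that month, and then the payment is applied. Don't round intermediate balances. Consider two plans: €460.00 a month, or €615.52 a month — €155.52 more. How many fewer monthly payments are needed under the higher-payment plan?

Monthly rate r = 20.1%/12 = 1.675% = 0.01675.
At €460.00/mo: n = ⌈−ln(1 − rB₀/P)/ln(1+r)⌉ = 27 payments (last €91.23); total interest = total paid − €9,690.00 = €2,361.23.
At €615.52/mo: 19 payments (last €264.47); total interest €1,653.83.
Payments saved = 27 − 19 = 8.

8 fewer payments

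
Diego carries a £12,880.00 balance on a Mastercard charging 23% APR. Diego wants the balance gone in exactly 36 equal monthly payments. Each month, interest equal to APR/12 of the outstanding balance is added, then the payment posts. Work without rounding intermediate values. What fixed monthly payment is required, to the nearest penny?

Monthly rate r = 23%/12 = 1.91667% = 0.0191667.
Level-payment amortization: P = B₀·r / (1 − (1+r)^(−n)) = 12880.00·0.0191667 / (1 − 1.01917^(−36)).
Denominator 1 − (1+r)^(−36) = 0.495138324.
P = 246.867 / 0.495138324 ≈ 498.58.

£498.58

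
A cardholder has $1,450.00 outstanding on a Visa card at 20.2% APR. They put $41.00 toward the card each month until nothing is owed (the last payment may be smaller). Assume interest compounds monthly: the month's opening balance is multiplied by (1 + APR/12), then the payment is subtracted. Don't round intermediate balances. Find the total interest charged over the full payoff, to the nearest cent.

$772.01

Monthly rate r = 20.2%/12 = 1.68333% = 0.0168333.
Payoff takes n = ⌈−ln(1 − rB₀/P)/ln(1+r)⌉ = ⌈54.194⌉ = 55 payments; the last is $8.01.
Total paid = 54·$41.00 + $8.01 = $2,222.01.
Total interest = total paid − principal = $2,222.01 − $1,450.00 = $772.01.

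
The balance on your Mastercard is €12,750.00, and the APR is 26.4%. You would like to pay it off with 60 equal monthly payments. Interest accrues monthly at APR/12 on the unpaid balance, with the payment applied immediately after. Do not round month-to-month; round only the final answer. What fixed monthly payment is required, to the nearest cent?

Monthly rate r = 26.4%/12 = 2.2% = 0.022.
Level-payment amortization: P = B₀·r / (1 − (1+r)^(−n)) = 12750.00·0.022 / (1 − 1.022^(−60)).
Denominator 1 − (1+r)^(−60) = 0.729014376.
P = 280.5 / 0.729014376 ≈ 384.77.

€384.77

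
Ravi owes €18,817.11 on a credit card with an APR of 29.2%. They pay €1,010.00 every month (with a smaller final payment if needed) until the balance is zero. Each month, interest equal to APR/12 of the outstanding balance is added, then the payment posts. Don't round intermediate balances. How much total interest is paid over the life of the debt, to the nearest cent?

Monthly rate r = 29.2%/12 = 2.43333% = 0.0243333.
Payoff takes n = ⌈−ln(1 − rB₀/P)/ln(1+r)⌉ = ⌈25.120⌉ = 26 payments; the last is €122.94.
Total paid = 25·€1,010.00 + €122.94 = €25,372.94.
Total interest = total paid − principal = €25,372.94 − €18,817.11 = €6,555.83.

€6,555.83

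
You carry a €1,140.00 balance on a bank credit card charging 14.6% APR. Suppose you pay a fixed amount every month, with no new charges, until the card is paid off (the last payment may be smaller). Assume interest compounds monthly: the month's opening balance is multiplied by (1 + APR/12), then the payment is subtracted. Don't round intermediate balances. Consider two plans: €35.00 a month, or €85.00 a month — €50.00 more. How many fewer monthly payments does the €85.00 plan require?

Monthly rate r = 14.6%/12 = 1.21667% = 0.0121667.
At €35.00/mo: n = ⌈−ln(1 − rB₀/P)/ln(1+r)⌉ = 42 payments (last €25.60); total interest = total paid − €1,140.00 = €320.60.
At €85.00/mo: 15 payments (last €62.21); total interest €112.21.
Payments saved = 42 − 15 = 27.

27 fewer payments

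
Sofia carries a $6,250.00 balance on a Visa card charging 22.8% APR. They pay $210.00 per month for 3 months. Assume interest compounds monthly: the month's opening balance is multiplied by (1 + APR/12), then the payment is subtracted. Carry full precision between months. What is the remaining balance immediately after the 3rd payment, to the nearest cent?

Monthly rate r = 22.8%/12 = 1.9% = 0.019.
Each month: B ← B·(1+r) − $210.00.
Month 1: interest $118.75; balance after payment $6,158.75.
Month 2: interest $117.02; balance after payment $6,065.77.
Month 3: interest $115.25; balance after payment $5,971.02.

$5,971.02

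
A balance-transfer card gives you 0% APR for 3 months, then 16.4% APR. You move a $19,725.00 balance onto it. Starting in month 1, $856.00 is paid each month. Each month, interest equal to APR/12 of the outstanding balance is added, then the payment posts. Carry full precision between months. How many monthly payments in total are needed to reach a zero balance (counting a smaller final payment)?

27 payments

Promo months 1–3 at r₀ = 0%/12 = 0; months 4+ at r₁ = 16.4%/12 = 0.0136667.
After month 3 (no interest yet): B = $19,725.00 − 3·$856.00 = $17,157.00.
Then at r₁ with $856.00/mo: n₂ = −ln(1 − r₁·B/P)/ln(1+r₁) ≈ 23.58 → 24 more payments.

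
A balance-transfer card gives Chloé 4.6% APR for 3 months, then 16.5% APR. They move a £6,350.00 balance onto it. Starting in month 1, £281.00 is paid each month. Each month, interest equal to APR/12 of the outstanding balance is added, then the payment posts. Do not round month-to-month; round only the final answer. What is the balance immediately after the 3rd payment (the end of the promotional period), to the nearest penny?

Promo months 1–3 at r₀ = 4.6%/12 = 0.00383333; months 4+ at r₁ = 16.5%/12 = 0.01375.
After month 3: iterate B ← B·(1+r₀) − £281.00 for 3 months → £5,577.07.

£5,577.07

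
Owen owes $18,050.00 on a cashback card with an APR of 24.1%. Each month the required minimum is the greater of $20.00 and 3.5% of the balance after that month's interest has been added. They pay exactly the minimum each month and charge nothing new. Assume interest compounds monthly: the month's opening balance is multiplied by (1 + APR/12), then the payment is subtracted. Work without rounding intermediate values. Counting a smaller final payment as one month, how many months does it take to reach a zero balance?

Monthly rate r = 24.1%/12 = 2.00833% = 0.0200833.
While 3.5% of the post-interest balance exceeds $20.00, each month B ← (B·(1+r))·(1 − 0.035), i.e. B shrinks by the factor (1+r)·0.965 = 0.98438.
This holds for months 1–221. Entering month 222 the balance is $556.54; 3.5% of the post-interest balance is now below $20.00, so the flat $20.00 minimum applies from here.
From month 222 a fixed $20.00 at rate r clears $556.54 in 42 more payments. Total: 221 + 42 = 263 months.

263 months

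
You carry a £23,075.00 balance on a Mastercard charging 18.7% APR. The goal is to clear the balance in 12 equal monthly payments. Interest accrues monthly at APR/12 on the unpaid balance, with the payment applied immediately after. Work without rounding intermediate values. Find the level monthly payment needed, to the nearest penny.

Monthly rate r = 18.7%/12 = 1.55833% = 0.0155833.
Level-payment amortization: P = B₀·r / (1 − (1+r)^(−n)) = 23075.00·0.0155833 / (1 − 1.01558^(−12)).
Denominator 1 − (1+r)^(−12) = 0.169359277.
P = 359.585 / 0.169359277 ≈ 2123.21.

£2,123.21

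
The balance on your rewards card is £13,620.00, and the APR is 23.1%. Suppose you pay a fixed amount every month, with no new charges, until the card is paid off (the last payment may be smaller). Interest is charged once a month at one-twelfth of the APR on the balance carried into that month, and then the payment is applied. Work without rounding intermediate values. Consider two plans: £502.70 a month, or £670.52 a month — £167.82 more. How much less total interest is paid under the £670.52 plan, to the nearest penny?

£1,996.12

Monthly rate r = 23.1%/12 = 1.925% = 0.01925.
At £502.70/mo: n = ⌈−ln(1 − rB₀/P)/ln(1+r)⌉ = 39 payments (last £334.92); total interest = total paid − £13,620.00 = £5,817.52.
At £670.52/mo: 27 payments (last £7.88); total interest £3,821.40.
Interest saved = £5,817.52 − £3,821.40 = £1,996.12.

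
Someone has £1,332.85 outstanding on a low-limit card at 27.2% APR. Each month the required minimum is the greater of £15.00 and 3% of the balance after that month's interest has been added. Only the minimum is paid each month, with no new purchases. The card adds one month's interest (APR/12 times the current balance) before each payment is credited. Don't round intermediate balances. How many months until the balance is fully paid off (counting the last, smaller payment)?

185 months

Monthly rate r = 27.2%/12 = 2.26667% = 0.0226667.
While 3% of the post-interest balance exceeds £15.00, each month B ← (B·(1+r))·(1 − 0.03), i.e. B shrinks by the factor (1+r)·0.97 = 0.99199.
This holds for months 1–125. Entering month 126 the balance is £487.54; 3% of the post-interest balance is now below £15.00, so the flat £15.00 minimum applies from here.
From month 126 a fixed £15.00 at rate r clears £487.54 in 60 more payments. Total: 125 + 60 = 185 months.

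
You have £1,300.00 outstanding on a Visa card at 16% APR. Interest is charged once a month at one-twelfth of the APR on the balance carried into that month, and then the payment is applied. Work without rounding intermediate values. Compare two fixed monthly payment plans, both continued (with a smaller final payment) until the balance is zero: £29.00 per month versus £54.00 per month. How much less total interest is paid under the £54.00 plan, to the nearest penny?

£415.37

Monthly rate r = 16%/12 = 1.33333% = 0.0133333.
At £29.00/mo: n = ⌈−ln(1 − rB₀/P)/ln(1+r)⌉ = 69 payments (last £21.68); total interest = total paid − £1,300.00 = £693.68.
At £54.00/mo: 30 payments (last £12.31); total interest £278.31.
Interest saved = £693.68 − £278.31 = £415.37.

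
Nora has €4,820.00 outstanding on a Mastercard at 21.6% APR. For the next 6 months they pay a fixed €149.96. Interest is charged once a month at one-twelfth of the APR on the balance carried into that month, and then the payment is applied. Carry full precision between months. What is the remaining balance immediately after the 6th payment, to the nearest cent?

€4,423.32

Monthly rate r = 21.6%/12 = 1.8% = 0.018.
Each month: B ← B·(1+r) − €149.96.
Month 1: interest €86.76; balance after payment €4,756.80.
Month 2: interest €85.62; balance after payment €4,692.46.
Month 3: interest €84.46; balance after payment €4,626.97.
Month 4: interest €83.29; balance after payment €4,560.29.
Month 5: interest €82.09; balance after payment €4,492.42.
Month 6: interest €80.86; balance after payment €4,423.32.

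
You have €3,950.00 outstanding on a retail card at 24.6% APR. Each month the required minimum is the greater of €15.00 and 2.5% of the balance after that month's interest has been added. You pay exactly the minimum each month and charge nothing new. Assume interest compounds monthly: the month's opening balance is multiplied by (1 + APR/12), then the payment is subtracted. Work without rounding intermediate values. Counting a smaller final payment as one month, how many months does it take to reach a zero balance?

460 months

Monthly rate r = 24.6%/12 = 2.05% = 0.0205.
While 2.5% of the post-interest balance exceeds €15.00, each month B ← (B·(1+r))·(1 − 0.025), i.e. B shrinks by the factor (1+r)·0.975 = 0.99499.
This holds for months 1–380. Entering month 381 the balance is €585.19; 2.5% of the post-interest balance is now below €15.00, so the flat €15.00 minimum applies from here.
From month 381 a fixed €15.00 at rate r clears €585.19 in 80 more payments. Total: 380 + 80 = 460 months.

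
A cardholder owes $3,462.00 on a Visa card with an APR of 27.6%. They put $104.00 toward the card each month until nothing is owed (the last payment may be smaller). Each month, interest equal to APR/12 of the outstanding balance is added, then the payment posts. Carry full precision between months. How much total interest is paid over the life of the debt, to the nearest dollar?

Monthly rate r = 27.6%/12 = 2.3% = 0.023.
Payoff takes n = ⌈−ln(1 − rB₀/P)/ln(1+r)⌉ = ⌈63.804⌉ = 64 payments; the last is $83.82.
Total paid = 63·$104.00 + $83.82 = $6,635.82.
Total interest = total paid − principal = $6,635.82 − $3,462.00 = $3,173.82.

$3,174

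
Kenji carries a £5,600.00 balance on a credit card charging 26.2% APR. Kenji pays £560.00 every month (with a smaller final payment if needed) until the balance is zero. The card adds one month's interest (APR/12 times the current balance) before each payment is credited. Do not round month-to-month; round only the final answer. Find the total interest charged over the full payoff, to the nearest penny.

£788.18

Monthly rate r = 26.2%/12 = 2.18333% = 0.0218333.
Payoff takes n = ⌈−ln(1 − rB₀/P)/ln(1+r)⌉ = ⌈11.405⌉ = 12 payments; the last is £228.18.
Total paid = 11·£560.00 + £228.18 = £6,388.18.
Total interest = total paid − principal = £6,388.18 − £5,600.00 = £788.18.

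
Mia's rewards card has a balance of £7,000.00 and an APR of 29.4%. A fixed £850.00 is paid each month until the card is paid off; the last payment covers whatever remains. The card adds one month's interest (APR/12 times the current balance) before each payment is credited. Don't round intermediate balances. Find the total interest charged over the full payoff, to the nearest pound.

£916

Monthly rate r = 29.4%/12 = 2.45% = 0.0245.
Payoff takes n = ⌈−ln(1 − rB₀/P)/ln(1+r)⌉ = ⌈9.310⌉ = 10 payments; the last is £265.92.
Total paid = 9·£850.00 + £265.92 = £7,915.92.
Total interest = total paid − principal = £7,915.92 − £7,000.00 = £915.92.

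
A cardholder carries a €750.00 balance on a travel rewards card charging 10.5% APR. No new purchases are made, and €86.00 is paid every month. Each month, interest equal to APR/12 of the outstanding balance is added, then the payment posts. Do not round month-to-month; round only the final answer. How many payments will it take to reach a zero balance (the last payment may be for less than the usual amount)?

10 payments

Monthly rate r = 10.5%/12 = 0.875% = 0.00875.
Recurrence: B ← B·(1+r) − €86.00.
Month 1: interest €6.56; balance after payment €670.56.
Month 2: interest €5.87; balance after payment €590.43.
Closed form: n = −ln(1 − rB₀/P)/ln(1+r) = −ln(0.92369)/ln(1.00875) ≈ 9.111, so the balance reaches zero during payment 10.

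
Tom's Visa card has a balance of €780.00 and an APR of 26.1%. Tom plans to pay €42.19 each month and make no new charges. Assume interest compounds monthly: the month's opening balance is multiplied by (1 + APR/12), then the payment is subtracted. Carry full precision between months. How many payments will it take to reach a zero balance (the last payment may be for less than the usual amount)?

24 payments

Monthly rate r = 26.1%/12 = 2.175% = 0.02175.
Recurrence: B ← B·(1+r) − €42.19.
Month 1: interest €16.96; balance after payment €754.78.
Month 2: interest €16.42; balance after payment €729.00.
Closed form: n = −ln(1 − rB₀/P)/ln(1+r) = −ln(0.59789)/ln(1.02175) ≈ 23.904, so the balance reaches zero during payment 24.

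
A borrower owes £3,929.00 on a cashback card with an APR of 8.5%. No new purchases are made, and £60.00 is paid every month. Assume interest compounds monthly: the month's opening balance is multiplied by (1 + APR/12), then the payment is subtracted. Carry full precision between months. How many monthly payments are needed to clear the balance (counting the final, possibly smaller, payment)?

89 months

Monthly rate r = 8.5%/12 = 0.708333% = 0.00708333.
Recurrence: B ← B·(1+r) − £60.00.
Month 1: interest £27.83; balance after payment £3,896.83.
Month 2: interest £27.60; balance after payment £3,864.43.
Closed form: n = −ln(1 − rB₀/P)/ln(1+r) = −ln(0.53616)/ln(1.00708) ≈ 88.310, so the balance reaches zero during payment 89.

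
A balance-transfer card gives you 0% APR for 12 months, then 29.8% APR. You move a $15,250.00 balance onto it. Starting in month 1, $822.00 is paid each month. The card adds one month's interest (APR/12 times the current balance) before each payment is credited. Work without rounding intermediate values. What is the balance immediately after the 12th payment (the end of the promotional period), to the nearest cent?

$5,386.00

Promo months 1–12 at r₀ = 0%/12 = 0; months 13+ at r₁ = 29.8%/12 = 0.0248333.
After month 12 (no interest yet): B = $15,250.00 − 12·$822.00 = $5,386.00.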